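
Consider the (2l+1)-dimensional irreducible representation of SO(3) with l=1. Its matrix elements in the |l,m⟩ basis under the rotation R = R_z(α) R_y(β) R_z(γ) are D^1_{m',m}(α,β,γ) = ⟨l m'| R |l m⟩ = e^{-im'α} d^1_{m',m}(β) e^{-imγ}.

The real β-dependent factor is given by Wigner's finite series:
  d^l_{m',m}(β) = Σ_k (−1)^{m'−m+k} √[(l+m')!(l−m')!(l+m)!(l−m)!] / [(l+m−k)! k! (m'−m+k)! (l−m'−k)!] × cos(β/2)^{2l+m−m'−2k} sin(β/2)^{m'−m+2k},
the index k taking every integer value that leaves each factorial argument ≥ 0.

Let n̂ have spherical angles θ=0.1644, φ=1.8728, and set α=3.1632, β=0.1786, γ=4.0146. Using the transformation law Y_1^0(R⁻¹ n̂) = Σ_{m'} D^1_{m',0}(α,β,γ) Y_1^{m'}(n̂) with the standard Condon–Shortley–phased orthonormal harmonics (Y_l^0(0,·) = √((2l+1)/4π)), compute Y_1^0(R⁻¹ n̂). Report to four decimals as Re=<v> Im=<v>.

Need the full column D^1_{m',0} for m'=−1..1 at α=3.1632, β=0.1786, γ=4.0146.
cos(β/2)=0.996015, sin(β/2)=0.089181
d^1_{-1,0}: single k=1 term ⇒ +0.125619;  D = -0.125590-0.002714i
d^1_{0,0}: k∈[0..1] ⇒ +0.992047 -0.007953 = +0.984093;  D = +0.984093+0.000000i
d^1_{1,0}: single k=0 term ⇒ -0.125619;  D = +0.125590-0.002714i
Y_1^{m'}(θ=0.1644,φ=1.8728) and Σ D·Y over m':
  (-0.1256-0.0027i)·(-0.0168-0.0540i)  (+0.9841+0.0000i)·(+0.4820+0.0000i)  (+0.1256-0.0027i)·(+0.0168-0.0540i)
Y_1^0(R⁻¹ n̂) = +0.478279+0.000000i

Re=0.4783 Im=0.0000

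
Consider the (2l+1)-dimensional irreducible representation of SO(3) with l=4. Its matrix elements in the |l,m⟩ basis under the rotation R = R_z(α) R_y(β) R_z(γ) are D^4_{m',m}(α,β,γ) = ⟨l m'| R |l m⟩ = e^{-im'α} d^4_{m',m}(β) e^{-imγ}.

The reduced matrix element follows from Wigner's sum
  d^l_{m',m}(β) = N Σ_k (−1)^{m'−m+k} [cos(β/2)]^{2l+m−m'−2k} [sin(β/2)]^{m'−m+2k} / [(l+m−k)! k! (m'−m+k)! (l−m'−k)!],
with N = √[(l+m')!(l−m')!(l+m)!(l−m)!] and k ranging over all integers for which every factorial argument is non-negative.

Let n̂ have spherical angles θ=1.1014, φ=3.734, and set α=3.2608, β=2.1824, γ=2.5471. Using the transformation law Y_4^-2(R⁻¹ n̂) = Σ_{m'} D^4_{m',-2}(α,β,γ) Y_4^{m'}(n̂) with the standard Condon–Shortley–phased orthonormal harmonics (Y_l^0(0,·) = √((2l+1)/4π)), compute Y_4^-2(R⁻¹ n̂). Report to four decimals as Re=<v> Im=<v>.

Need the full column D^4_{m',-2} for m'=−4..4 at α=3.2608, β=2.1824, γ=2.5471.
cos(β/2)=0.461421, sin(β/2)=0.887181
d^4_{-4,-2}: single k=2 term ⇒ +0.040197;  D = +0.030427-0.026267i
d^4_{-3,-2}: k∈[1..2] ⇒ +0.014783 -0.163949 = -0.149166;  D = +0.100519-0.110212i
d^4_{-2,-2}: k∈[0..2] ⇒ +0.002055 -0.091157 +0.421241 = +0.332139;  D = +0.193045-0.270277i
d^4_{-1,-2}: k∈[0..2] ⇒ -0.016762 +0.309835 -0.763606 = -0.470533;  D = +0.226006-0.412701i
d^4_{0,-2}: k∈[0..2] ⇒ +0.072066 -0.710443 +0.984896 = +0.346519;  D = +0.129114-0.321567i
d^4_{1,-2}: k∈[0..2] ⇒ -0.206557 +1.145408 -0.846877 = +0.091975;  D = -0.023876+0.088822i
d^4_{2,-2}: k∈[0..2] ⇒ +0.421241 -1.245806 +0.383795 = -0.440770;  D = -0.062988+0.436246i
d^4_{3,-2}: k∈[0..1] ⇒ -0.606093 +0.746875 = +0.140782;  D = -0.003405+0.140741i
d^4_{4,-2}: single k=0 term ⇒ +0.549349;  D = -0.052120-0.546871i
Y_4^{m'}(θ=1.1014,φ=3.734) and Σ D·Y over m':
  (+0.0304-0.0263i)·(-0.2006-0.1953i)  (+0.1005-0.1102i)·(+0.0823+0.3931i)  (+0.1930-0.2703i)·(+0.0433-0.1066i)  (+0.2260-0.4127i)·(+0.2482-0.1671i)  (+0.1291-0.3216i)·(-0.1770+0.0000i)  (-0.0239+0.0888i)·(-0.2482-0.1671i)  (-0.0630+0.4362i)·(+0.0433+0.1066i)  (-0.0034+0.1407i)·(-0.0823+0.3931i)  (-0.0521-0.5469i)·(-0.2006+0.1953i)
Y_4^-2(R⁻¹ n̂) = +0.017974-0.005063i

Re=0.0180 Im=-0.0051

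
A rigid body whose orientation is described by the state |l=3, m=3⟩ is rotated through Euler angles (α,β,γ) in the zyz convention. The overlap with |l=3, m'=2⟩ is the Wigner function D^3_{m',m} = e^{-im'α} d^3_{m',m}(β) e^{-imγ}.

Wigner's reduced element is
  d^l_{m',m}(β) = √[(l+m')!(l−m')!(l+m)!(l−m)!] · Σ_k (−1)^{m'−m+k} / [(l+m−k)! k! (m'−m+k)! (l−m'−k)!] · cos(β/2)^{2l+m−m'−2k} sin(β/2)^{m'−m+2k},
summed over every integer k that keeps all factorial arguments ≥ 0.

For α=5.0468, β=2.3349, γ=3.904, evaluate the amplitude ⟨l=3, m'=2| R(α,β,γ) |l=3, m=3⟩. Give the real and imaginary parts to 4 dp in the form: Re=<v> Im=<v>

Re=-0.0206 Im=-0.0039

Split into d^3_{2,3}(β=2.3349) × two z-phases.
c=cos(2.3349/2)=0.392498, s=sin(2.3349/2)=0.919753; N=√[120·1·720·1]=293.938769
The bounds max(0,m−m')=1 and min(l+m,l−m')=1 give 1 term
  k=1: (−1)^0·293.9388/(120)·0.3925^5·0.9198^1 = +0.020986
d^3_{2,3}(2.3349) = +0.020986
Attach z-rotation phases: D = e^{-i(2)(5.0468)}·(+0.020986)·e^{-i(3)(3.904)} = -0.020626-0.003872i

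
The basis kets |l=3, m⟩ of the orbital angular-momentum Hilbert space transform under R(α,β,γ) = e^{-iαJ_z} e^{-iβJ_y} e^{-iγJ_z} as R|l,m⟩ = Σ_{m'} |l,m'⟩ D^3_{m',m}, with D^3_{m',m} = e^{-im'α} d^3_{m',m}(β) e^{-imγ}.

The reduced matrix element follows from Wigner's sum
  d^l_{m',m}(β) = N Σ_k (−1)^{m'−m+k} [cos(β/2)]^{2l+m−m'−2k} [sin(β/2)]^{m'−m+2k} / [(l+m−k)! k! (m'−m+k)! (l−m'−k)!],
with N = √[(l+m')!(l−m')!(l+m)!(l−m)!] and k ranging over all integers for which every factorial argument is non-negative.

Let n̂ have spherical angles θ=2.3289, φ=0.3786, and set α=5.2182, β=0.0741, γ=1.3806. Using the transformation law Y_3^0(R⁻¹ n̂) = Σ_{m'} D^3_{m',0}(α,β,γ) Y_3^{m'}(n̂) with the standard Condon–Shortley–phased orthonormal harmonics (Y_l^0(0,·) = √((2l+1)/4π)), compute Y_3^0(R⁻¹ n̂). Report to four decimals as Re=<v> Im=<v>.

Need the full column D^3_{m',0} for m'=−3..3 at α=5.2182, β=0.0741, γ=1.3806.
cos(β/2)=0.999314, sin(β/2)=0.037042
d^3_{-3,0}: single k=3 term ⇒ +0.000227;  D = -0.000227+0.000012i
d^3_{-2,0}: k∈[2..3] ⇒ +0.007495 -0.000010 = +0.007484;  D = -0.003970-0.006344i
d^3_{-1,0}: k∈[1..3] ⇒ +0.127876 -0.000527 +0.000000 = +0.127349;  D = +0.061703-0.111403i
d^3_{0,0}: k∈[0..3] ⇒ +0.995889 -0.012315 +0.000017 -0.000000 = +0.983592;  D = +0.983592+0.000000i
d^3_{1,0}: k∈[0..2] ⇒ -0.127876 +0.000527 -0.000000 = -0.127349;  D = -0.061703-0.111403i
d^3_{2,0}: k∈[0..1] ⇒ +0.007495 -0.000010 = +0.007484;  D = -0.003970+0.006344i
d^3_{3,0}: single k=0 term ⇒ -0.000227;  D = +0.000227+0.000012i
Y_3^{m'}(θ=2.3289,φ=0.3786) and Σ D·Y over m':
  (-0.0002+0.0000i)·(+0.0673-0.1449i)  (-0.0040-0.0063i)·(-0.2693+0.2545i)  (+0.0617-0.1114i)·(+0.2973-0.1183i)  (+0.9836+0.0000i)·(+0.1633+0.0000i)  (-0.0617-0.1114i)·(-0.2973-0.1183i)  (-0.0040+0.0063i)·(-0.2693-0.2545i)  (+0.0002+0.0000i)·(-0.0673-0.1449i)
Y_3^0(R⁻¹ n̂) = +0.176287+0.000000i

Re=0.1763 Im=0.0000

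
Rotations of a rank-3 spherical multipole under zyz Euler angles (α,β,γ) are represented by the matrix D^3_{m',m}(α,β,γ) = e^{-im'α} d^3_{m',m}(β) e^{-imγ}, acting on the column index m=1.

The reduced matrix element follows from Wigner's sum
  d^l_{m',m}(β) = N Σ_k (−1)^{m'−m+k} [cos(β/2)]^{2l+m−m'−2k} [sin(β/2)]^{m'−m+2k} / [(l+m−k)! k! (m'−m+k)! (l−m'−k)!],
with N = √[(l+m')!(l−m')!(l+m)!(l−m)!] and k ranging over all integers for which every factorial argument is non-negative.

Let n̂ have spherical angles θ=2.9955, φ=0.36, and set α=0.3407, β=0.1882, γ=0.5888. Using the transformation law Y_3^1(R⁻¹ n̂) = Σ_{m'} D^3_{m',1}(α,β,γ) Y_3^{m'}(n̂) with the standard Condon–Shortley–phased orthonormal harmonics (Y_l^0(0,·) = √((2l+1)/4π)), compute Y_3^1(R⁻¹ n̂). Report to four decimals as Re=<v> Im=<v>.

Re=-0.3070 Im=0.2012

Need the full column D^3_{m',1} for m'=−3..3 at α=0.3407, β=0.1882, γ=0.5888.
cos(β/2)=0.995576, sin(β/2)=0.093961
d^3_{-3,1}: single k=4 term ⇒ +0.000299;  D = +0.000272+0.000126i
d^3_{-2,1}: k∈[3..4] ⇒ +0.005177 -0.000023 = +0.005154;  D = +0.005132+0.000477i
d^3_{-1,1}: k∈[2..4] ⇒ +0.052041 -0.000618 +0.000001 = +0.051424;  D = +0.049849-0.012628i
d^3_{0,1}: k∈[1..3] ⇒ +0.318354 -0.008507 +0.000025 = +0.309873;  D = +0.257692-0.172092i
d^3_{1,1}: k∈[0..2] ⇒ +0.973747 -0.069388 +0.000464 = +0.904823;  D = +0.541296-0.725053i
d^3_{2,1}: k∈[0..1] ⇒ -0.290617 +0.005177 = -0.285439;  D = -0.084516+0.272640i
d^3_{3,1}: single k=0 term ⇒ +0.033592;  D = -0.001347-0.033565i
Y_3^{m'}(θ=2.9955,φ=0.36) and Σ D·Y over m':
  (+0.0003+0.0001i)·(+0.0006-0.0011i)  (+0.0051+0.0005i)·(-0.0161+0.0141i)  (+0.0498-0.0126i)·(+0.1715-0.0645i)  (+0.2577-0.1721i)·(-0.6993+0.0000i)  (+0.5413-0.7251i)·(-0.1715-0.0645i)  (-0.0845+0.2726i)·(-0.0161-0.0141i)  (-0.0013-0.0336i)·(-0.0006-0.0011i)
Y_3^1(R⁻¹ n̂) = -0.306983+0.201229i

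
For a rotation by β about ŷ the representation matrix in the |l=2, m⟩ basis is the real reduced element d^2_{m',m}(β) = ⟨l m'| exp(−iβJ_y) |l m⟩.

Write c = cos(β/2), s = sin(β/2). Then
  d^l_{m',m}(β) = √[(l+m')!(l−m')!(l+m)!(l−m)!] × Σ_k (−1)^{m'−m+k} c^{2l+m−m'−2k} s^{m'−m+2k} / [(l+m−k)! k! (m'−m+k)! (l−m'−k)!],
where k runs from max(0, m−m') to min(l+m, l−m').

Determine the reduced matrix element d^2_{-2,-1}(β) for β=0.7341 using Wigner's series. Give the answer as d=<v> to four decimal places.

d=0.5836

d^2_{-2,-1}(β=0.7341) via Wigner's sum:
Half-angle: c=0.933390, s=0.358863. N=√(1·24·1·6)=12.000000
k: max(0,(-1)−(-2))=1 … min(2+(-1),2−(-2))=1
  k=1: (−1)^0·12.0000/(6)·0.9334^3·0.3589^1 = +0.583645
d^2_{-2,-1}(0.7341) = +0.583645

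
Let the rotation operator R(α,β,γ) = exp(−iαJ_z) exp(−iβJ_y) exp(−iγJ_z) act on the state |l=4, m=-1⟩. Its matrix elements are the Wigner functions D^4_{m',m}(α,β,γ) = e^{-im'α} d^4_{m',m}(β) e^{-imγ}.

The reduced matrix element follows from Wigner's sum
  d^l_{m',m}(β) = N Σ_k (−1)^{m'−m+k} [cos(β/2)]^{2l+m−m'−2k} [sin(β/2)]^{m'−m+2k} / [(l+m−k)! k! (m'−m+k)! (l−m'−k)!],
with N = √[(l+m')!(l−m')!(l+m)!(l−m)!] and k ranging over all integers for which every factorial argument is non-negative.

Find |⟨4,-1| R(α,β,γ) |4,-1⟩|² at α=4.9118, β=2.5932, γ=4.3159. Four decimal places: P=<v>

First d^4_{-1,-1}(β=2.5932), then the phase factors e^{-i(-1)α} and e^{-i(-1)γ}:
With c≡cos(β/2)=0.270773 and s≡sin(β/2)=0.962643, N=[6·120·6·120]^{1/2}=720.000000
The bounds max(0,m−m')=0 and min(l+m,l−m')=3 give 4 terms
  k=0: (−1)^0·720.0000/(720)·0.2708^8·0.9626^0 = +0.000029
  k=1: (−1)^1·720.0000/(48)·0.2708^6·0.9626^2 = -0.005478
  k=2: (−1)^2·720.0000/(24)·0.2708^4·0.9626^4 = +0.138486
  k=3: (−1)^3·720.0000/(72)·0.2708^2·0.9626^6 = -0.583450
d^4_{-1,-1}(2.5932) = +0.000029 -0.005478 +0.138486 -0.583450 = -0.450414
|D^4_{-1,-1}|² = |d^4_{-1,-1}(β)|² = (-0.450414)² = 0.202872 (the z-rotation phases have unit modulus)

P=0.2029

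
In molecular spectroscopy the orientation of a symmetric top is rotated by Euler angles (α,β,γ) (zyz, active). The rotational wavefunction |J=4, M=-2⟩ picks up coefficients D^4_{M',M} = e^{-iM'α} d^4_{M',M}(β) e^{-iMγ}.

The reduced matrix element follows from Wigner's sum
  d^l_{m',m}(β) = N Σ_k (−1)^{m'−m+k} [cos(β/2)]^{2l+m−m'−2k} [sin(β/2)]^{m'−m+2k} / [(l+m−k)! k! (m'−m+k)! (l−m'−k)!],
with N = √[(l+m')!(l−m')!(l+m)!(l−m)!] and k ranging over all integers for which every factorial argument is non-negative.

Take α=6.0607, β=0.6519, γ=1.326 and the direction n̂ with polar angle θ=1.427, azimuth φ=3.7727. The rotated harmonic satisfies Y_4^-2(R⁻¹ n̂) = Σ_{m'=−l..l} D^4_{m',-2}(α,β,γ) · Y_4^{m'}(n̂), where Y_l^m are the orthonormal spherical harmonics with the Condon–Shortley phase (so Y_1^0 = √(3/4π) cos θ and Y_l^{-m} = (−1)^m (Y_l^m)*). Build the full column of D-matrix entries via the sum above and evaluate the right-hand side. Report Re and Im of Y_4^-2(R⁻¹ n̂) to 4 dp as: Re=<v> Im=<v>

Re=-0.0889 Im=-0.1058

Need the full column D^4_{m',-2} for m'=−4..4 at α=6.0607, β=0.6519, γ=1.326.
cos(β/2)=0.947347, sin(β/2)=0.320209
d^4_{-4,-2}: single k=2 term ⇒ +0.392193;  D = -0.074555+0.385042i
d^4_{-3,-2}: k∈[1..2] ⇒ +0.820467 -0.281210 = +0.539256;  D = -0.216805+0.493754i
d^4_{-2,-2}: k∈[0..2] ⇒ +0.648743 -0.889411 +0.127017 = -0.113651;  D = +0.067528-0.091414i
d^4_{-1,-2}: k∈[0..2] ⇒ -0.930322 +0.531437 -0.040477 = -0.439362;  D = +0.332599-0.287083i
d^4_{0,-2}: k∈[0..2] ⇒ +0.703141 -0.214220 +0.009178 = +0.498099;  D = -0.439585+0.234239i
d^4_{1,-2}: k∈[0..2] ⇒ -0.354291 +0.060716 -0.001387 = -0.294963;  D = +0.284503-0.077853i
d^4_{2,-2}: k∈[0..2] ⇒ +0.127017 -0.011609 +0.000111 = +0.115518;  D = -0.115403+0.005153i
d^4_{3,-2}: k∈[0..1] ⇒ -0.032128 +0.001224 = -0.030904;  D = +0.030417+0.005468i
d^4_{4,-2}: single k=0 term ⇒ +0.005119;  D = -0.004714-0.001995i
Y_4^{m'}(θ=1.427,φ=3.7727) and Σ D·Y over m':
  (-0.0746+0.3850i)·(-0.3462-0.2457i)  (-0.2168+0.4938i)·(+0.0551+0.1649i)  (+0.0675-0.0914i)·(-0.0852+0.2673i)  (+0.3326-0.2871i)·(+0.1547-0.1131i)  (-0.4396+0.2342i)·(+0.2537+0.0000i)  (+0.2845-0.0779i)·(-0.1547-0.1131i)  (-0.1154+0.0052i)·(-0.0852-0.2673i)  (+0.0304+0.0055i)·(-0.0551+0.1649i)  (-0.0047-0.0020i)·(-0.3462+0.2457i)
Y_4^-2(R⁻¹ n̂) = -0.088885-0.105753i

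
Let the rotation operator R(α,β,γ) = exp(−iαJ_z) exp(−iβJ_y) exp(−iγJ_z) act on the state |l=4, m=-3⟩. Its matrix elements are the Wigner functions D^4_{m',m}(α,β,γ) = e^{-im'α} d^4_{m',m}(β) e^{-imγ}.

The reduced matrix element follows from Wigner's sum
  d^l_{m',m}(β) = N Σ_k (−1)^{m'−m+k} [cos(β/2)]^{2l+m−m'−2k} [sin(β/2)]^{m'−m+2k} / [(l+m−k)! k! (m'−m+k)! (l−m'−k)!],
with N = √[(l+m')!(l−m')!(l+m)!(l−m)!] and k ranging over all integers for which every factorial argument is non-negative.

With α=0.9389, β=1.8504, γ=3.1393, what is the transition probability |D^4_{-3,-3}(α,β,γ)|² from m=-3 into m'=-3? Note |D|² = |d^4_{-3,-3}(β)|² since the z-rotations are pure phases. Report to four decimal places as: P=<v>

P=0.0379

D^4_{-3,-3}(0.9389,1.8504,3.1393) = e^{-i·-3·0.9389}·d^4_{-3,-3}(1.8504)·e^{-i·-3·3.1393}. Compute d first:
c=cos(1.8504/2)=0.601675, s=sin(1.8504/2)=0.798741; N=√[1·5040·1·5040]=5040.000000
k∈{0,1} keeps every argument non-negative
  k=0: (−1)^0·5040.0000/(5040)·0.6017^8·0.7987^0 = +0.017175
  k=1: (−1)^1·5040.0000/(720)·0.6017^6·0.7987^2 = -0.211876
d^4_{-3,-3}(1.8504) = +0.017175 -0.211876 = -0.194701
|D^4_{-3,-3}|² = |d^4_{-3,-3}(β)|² = (-0.194701)² = 0.037908 (the z-rotation phases have unit modulus)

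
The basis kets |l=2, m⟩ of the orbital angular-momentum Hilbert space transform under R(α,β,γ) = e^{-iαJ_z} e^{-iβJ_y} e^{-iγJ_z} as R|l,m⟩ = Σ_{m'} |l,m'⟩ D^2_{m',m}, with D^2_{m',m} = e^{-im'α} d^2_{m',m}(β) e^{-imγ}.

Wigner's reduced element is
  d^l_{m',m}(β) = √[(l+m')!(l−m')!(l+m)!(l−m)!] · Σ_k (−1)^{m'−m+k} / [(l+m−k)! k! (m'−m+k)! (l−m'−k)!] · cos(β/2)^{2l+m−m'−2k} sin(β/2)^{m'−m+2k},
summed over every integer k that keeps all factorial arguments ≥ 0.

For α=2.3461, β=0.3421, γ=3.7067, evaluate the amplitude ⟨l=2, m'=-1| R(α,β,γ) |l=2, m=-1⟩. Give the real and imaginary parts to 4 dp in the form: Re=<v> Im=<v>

Re=0.8358 Im=-0.1960

First d^2_{-1,-1}(β=0.3421), then the phase factors e^{-i(-1)α} and e^{-i(-1)γ}:
Half-angle: c=0.985407, s=0.170217. N=√(1·6·1·6)=6.000000
k: max(0,(-1)−(-1))=0 … min(2+(-1),2−(-1))=1
  k=0: (−1)^0·6.0000/(6)·0.9854^4·0.1702^0 = +0.942892
  k=1: (−1)^1·6.0000/(2)·0.9854^2·0.1702^2 = -0.084403
d^2_{-1,-1}(0.3421) = +0.942892 -0.084403 = +0.858489
Phases: e^{-i·(-1)·2.3461}=-0.699933+0.714209i, e^{-i·(-1)·3.7067}=-0.844531-0.535506i ⇒ D=+0.835806-0.196038i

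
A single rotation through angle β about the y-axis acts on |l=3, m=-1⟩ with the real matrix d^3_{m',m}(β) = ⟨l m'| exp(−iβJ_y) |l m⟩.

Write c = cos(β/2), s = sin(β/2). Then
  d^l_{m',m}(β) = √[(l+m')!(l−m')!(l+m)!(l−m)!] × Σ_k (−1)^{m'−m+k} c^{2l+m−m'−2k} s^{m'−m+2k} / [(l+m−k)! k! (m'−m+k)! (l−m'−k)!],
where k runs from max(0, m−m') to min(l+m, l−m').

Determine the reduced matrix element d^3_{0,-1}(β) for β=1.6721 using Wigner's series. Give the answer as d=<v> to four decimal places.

d=0.4088

d^3_{0,-1}(β=1.6721) via Wigner's sum:
With c≡cos(β/2)=0.670399 and s≡sin(β/2)=0.742001, N=[6·6·2·24]^{1/2}=41.569219
The bounds max(0,m−m')=0 and min(l+m,l−m')=2 give 3 terms
  k=0: (−1)^1·41.5692/(12)·0.6704^5·0.7420^1 = -0.348066
  k=1: (−1)^2·41.5692/(4)·0.6704^3·0.7420^3 = +1.279161
  k=2: (−1)^3·41.5692/(12)·0.6704^1·0.7420^5 = -0.522331
d^3_{0,-1}(1.6721) = -0.348066 +1.279161 -0.522331 = +0.408763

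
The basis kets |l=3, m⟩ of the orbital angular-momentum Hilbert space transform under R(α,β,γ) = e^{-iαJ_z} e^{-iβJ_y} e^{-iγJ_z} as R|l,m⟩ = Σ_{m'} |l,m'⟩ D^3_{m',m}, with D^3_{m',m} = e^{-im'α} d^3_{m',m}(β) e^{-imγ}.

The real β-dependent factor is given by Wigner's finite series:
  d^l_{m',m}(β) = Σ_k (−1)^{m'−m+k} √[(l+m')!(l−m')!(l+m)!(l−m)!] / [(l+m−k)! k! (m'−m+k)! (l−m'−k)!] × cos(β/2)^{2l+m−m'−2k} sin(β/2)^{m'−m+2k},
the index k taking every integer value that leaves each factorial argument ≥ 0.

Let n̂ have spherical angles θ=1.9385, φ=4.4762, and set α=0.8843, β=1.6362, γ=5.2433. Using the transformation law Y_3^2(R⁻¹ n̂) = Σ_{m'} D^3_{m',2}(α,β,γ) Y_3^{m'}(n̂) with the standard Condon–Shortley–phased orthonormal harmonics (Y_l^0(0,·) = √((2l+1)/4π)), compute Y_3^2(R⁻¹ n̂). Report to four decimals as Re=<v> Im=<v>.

Re=-0.2418 Im=-0.1408

Need the full column D^3_{m',2} for m'=−3..3 at α=0.8843, β=1.6362, γ=5.2433.
cos(β/2)=0.683609, sin(β/2)=0.729848
d^3_{-3,2}: single k=5 term ⇒ +0.346774;  D = +0.007033-0.346703i
d^3_{-2,2}: k∈[4..5] ⇒ +0.663004 -0.151146 = +0.511858;  D = -0.389247-0.332394i
d^3_{-1,2}: k∈[3..4] ⇒ +0.785509 -0.447683 = +0.337826;  D = -0.332517+0.059657i
d^3_{0,2}: k∈[2..3] ⇒ +0.637173 -0.726284 = -0.089112;  D = +0.043422-0.077816i
d^3_{1,2}: k∈[1..2] ⇒ +0.344566 -0.785509 = -0.440944;  D = -0.161639-0.410249i
d^3_{2,2}: k∈[0..1] ⇒ +0.102058 -0.581657 = -0.479599;  D = -0.456566-0.146840i
d^3_{3,2}: single k=0 term ⇒ -0.266899;  D = -0.224251+0.144730i
Y_3^{m'}(θ=1.9385,φ=4.4762) and Σ D·Y over m':
  (+0.0070-0.3467i)·(+0.2206-0.2574i)  (-0.3892-0.3324i)·(+0.2849+0.1456i)  (-0.3325+0.0597i)·(+0.0250-0.1038i)  (+0.0434-0.0778i)·(+0.3158+0.0000i)  (-0.1616-0.4102i)·(-0.0250-0.1038i)  (-0.4566-0.1468i)·(+0.2849-0.1456i)  (-0.2243+0.1447i)·(-0.2206-0.2574i)
Y_3^2(R⁻¹ n̂) = -0.241839-0.140785i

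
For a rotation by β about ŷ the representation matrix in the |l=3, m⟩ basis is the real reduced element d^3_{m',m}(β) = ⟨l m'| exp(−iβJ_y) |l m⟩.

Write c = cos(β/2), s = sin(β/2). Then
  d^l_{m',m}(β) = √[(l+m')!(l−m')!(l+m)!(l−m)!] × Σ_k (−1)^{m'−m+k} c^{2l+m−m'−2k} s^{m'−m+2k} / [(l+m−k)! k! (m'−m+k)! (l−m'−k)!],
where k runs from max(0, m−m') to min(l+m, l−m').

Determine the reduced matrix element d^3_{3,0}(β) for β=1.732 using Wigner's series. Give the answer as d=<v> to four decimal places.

d^3_{3,0}(β=1.732) via Wigner's sum:
Half-angle: c=0.647879, s=0.761744. N=√(720·1·6·6)=160.996894
The bounds max(0,m−m')=0 and min(l+m,l−m')=0 give 1 term
  k=0: (−1)^3·160.9969/(36)·0.6479^3·0.7617^3 = -0.537554
d^3_{3,0}(1.732) = -0.537554

d=-0.5376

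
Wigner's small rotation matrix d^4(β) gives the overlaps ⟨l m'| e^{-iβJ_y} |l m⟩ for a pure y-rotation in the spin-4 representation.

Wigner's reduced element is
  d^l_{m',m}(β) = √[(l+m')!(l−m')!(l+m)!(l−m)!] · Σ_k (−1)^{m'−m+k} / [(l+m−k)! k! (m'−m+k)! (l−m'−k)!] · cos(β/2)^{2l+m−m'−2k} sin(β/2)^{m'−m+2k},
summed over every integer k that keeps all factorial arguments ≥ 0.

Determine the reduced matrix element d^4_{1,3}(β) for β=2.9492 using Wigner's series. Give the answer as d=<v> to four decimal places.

d^4_{1,3}(β=2.9492) via Wigner's sum:
Half-angle: c=0.096048, s=0.995377. N=√(120·6·5040·1)=1904.940944
Admissible k: 2..3 (factorial args all ≥0)
  k=2: (−1)^0·1904.9409/(240)·0.0960^6·0.9954^2 = +0.000006
  k=3: (−1)^1·1904.9409/(144)·0.0960^4·0.9954^4 = -0.001105
d^4_{1,3}(2.9492) = +0.000006 -0.001105 = -0.001099

d=-0.0011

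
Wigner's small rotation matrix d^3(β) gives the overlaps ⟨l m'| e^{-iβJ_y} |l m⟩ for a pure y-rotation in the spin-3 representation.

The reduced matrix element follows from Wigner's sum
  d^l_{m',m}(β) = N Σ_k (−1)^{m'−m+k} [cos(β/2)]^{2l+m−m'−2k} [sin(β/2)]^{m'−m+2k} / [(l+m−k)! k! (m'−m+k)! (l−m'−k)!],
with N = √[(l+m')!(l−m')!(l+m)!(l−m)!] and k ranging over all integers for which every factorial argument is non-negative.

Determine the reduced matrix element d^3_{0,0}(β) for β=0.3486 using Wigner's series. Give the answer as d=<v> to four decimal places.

d^3_{0,0}(β=0.3486) via Wigner's sum:
With c≡cos(β/2)=0.984848 and s≡sin(β/2)=0.173419, N=[6·6·6·6]^{1/2}=36.000000
The bounds max(0,m−m')=0 and min(l+m,l−m')=3 give 4 terms
  k=0: (−1)^0·36.0000/(36)·0.9848^6·0.1734^0 = +0.912464
  k=1: (−1)^1·36.0000/(4)·0.9848^4·0.1734^2 = -0.254631
  k=2: (−1)^2·36.0000/(4)·0.9848^2·0.1734^4 = +0.007895
  k=3: (−1)^3·36.0000/(36)·0.9848^0·0.1734^6 = -0.000027
d^3_{0,0}(0.3486) = +0.912464 -0.254631 +0.007895 -0.000027 = +0.665701

d=0.6657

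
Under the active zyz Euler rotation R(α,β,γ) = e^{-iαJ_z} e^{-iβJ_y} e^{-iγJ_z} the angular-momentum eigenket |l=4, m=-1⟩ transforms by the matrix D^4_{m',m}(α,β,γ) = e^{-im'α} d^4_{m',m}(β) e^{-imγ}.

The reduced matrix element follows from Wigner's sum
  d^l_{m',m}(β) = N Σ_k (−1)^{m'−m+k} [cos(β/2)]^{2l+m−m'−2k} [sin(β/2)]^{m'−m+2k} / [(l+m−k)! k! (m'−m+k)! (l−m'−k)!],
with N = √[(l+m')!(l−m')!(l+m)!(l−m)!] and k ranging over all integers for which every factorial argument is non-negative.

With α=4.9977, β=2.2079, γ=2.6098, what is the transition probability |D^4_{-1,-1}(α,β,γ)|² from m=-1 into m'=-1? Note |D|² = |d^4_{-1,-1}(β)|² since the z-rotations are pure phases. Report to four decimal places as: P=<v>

D^4_{-1,-1}(4.9977,2.2079,2.6098) = e^{-i·-1·4.9977}·d^4_{-1,-1}(2.2079)·e^{-i·-1·2.6098}. Compute d first:
With c≡cos(β/2)=0.450072 and s≡sin(β/2)=0.892992, N=[6·120·6·120]^{1/2}=720.000000
Admissible k: 0..3 (factorial args all ≥0)
  k=0: (−1)^0·720.0000/(720)·0.4501^8·0.8930^0 = +0.001684
  k=1: (−1)^1·720.0000/(48)·0.4501^6·0.8930^2 = -0.099422
  k=2: (−1)^2·720.0000/(24)·0.4501^4·0.8930^4 = +0.782782
  k=3: (−1)^3·720.0000/(72)·0.4501^2·0.8930^6 = -1.027189
d^4_{-1,-1}(2.2079) = +0.001684 -0.099422 +0.782782 -1.027189 = -0.342145
|D^4_{-1,-1}|² = |d^4_{-1,-1}(β)|² = (-0.342145)² = 0.117063 (the z-rotation phases have unit modulus)

P=0.1171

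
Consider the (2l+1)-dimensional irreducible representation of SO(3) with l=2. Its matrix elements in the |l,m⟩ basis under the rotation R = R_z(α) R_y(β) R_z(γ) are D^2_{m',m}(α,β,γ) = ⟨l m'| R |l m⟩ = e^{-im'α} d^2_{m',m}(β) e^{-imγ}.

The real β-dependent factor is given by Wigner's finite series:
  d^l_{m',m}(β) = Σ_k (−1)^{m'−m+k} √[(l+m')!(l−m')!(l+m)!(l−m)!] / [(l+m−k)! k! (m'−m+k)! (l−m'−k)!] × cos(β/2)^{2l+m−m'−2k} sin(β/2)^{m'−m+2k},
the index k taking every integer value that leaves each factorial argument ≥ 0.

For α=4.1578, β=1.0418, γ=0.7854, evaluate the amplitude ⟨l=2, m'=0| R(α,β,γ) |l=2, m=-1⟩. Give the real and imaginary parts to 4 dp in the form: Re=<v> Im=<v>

Split into d^2_{0,-1}(β=1.0418) × two z-phases.
With c≡cos(β/2)=0.867372 and s≡sin(β/2)=0.497661, N=[2·2·1·6]^{1/2}=4.898979
k: max(0,(-1)−(0))=0 … min(2+(-1),2−(0))=1
  k=0: (−1)^1·4.8990/(2)·0.8674^3·0.4977^1 = -0.795472
  k=1: (−1)^2·4.8990/(2)·0.8674^1·0.4977^3 = +0.261867
d^2_{0,-1}(1.0418) = -0.795472 +0.261867 = -0.533604
Attach z-rotation phases: D = e^{-i(0)(4.1578)}·(-0.533604)·e^{-i(-1)(0.7854)} = -0.377315-0.377316i

Re=-0.3773 Im=-0.3773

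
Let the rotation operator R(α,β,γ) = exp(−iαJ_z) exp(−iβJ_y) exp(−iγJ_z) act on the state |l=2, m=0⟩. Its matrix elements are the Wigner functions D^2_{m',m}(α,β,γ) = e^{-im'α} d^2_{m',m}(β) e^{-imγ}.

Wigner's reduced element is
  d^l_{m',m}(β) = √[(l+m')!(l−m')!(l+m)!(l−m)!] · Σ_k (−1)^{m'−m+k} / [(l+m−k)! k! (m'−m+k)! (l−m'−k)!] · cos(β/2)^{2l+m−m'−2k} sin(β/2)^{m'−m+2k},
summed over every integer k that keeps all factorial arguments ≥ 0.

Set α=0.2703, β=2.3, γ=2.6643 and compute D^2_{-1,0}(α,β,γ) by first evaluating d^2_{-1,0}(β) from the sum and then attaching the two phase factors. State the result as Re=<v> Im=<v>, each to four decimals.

Split into d^2_{-1,0}(β=2.3) × two z-phases.
With c≡cos(β/2)=0.408487 and s≡sin(β/2)=0.912764, N=[1·6·2·2]^{1/2}=4.898979
The bounds max(0,m−m')=1 and min(l+m,l−m')=2 give 2 terms
  k=1: (−1)^0·4.8990/(2)·0.4085^3·0.9128^1 = +0.152395
  k=2: (−1)^1·4.8990/(2)·0.4085^1·0.9128^3 = -0.760904
d^2_{-1,0}(2.3) = +0.152395 -0.760904 = -0.608509
Phases: e^{-i·(-1)·0.2703}=+0.963691+0.267021i, e^{-i·(0)·2.6643}=+1.000000+0.000000i ⇒ D=-0.586415-0.162484i

Re=-0.5864 Im=-0.1625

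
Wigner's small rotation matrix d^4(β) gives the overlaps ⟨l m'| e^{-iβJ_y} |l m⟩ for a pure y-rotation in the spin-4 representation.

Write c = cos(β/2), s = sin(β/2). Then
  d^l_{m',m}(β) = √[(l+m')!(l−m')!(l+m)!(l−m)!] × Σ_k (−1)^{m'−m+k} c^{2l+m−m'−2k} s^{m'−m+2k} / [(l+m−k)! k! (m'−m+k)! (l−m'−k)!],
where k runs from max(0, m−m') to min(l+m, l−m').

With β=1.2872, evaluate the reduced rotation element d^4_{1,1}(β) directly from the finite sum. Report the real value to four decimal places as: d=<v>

d^4_{1,1}(β=1.2872) via Wigner's sum:
With c≡cos(β/2)=0.799941 and s≡sin(β/2)=0.600079, N=[120·6·120·6]^{1/2}=720.000000
k: max(0,(1)−(1))=0 … min(4+(1),4−(1))=3
  k=0: (−1)^0·720.0000/(720)·0.7999^8·0.6001^0 = +0.167673
  k=1: (−1)^1·720.0000/(48)·0.7999^6·0.6001^2 = -1.415321
  k=2: (−1)^2·720.0000/(24)·0.7999^4·0.6001^4 = +1.592892
  k=3: (−1)^3·720.0000/(72)·0.7999^2·0.6001^6 = -0.298790
d^4_{1,1}(1.2872) = +0.167673 -1.415321 +1.592892 -0.298790 = +0.046454

d=0.0465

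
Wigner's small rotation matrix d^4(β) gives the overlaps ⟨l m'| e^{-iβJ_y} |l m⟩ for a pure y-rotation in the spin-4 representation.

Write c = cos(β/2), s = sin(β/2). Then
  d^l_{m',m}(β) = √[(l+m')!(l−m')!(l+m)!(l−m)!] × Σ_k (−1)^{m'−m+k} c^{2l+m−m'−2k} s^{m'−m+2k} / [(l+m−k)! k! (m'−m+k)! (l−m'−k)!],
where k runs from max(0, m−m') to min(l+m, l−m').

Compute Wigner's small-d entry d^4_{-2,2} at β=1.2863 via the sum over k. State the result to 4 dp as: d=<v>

d=0.4548

d^4_{-2,2}(β=1.2863) via Wigner's sum:
c=cos(1.2863/2)=0.800211, s=sin(1.2863/2)=0.599719; N=√[2·720·720·2]=1440.000000
The bounds max(0,m−m')=4 and min(l+m,l−m')=6 give 3 terms
  k=4: (−1)^0·1440.0000/(96)·0.8002^4·0.5997^4 = +0.795609
  k=5: (−1)^1·1440.0000/(120)·0.8002^2·0.5997^6 = -0.357501
  k=6: (−1)^2·1440.0000/(1440)·0.8002^0·0.5997^8 = +0.016733
d^4_{-2,2}(1.2863) = +0.795609 -0.357501 +0.016733 = +0.454842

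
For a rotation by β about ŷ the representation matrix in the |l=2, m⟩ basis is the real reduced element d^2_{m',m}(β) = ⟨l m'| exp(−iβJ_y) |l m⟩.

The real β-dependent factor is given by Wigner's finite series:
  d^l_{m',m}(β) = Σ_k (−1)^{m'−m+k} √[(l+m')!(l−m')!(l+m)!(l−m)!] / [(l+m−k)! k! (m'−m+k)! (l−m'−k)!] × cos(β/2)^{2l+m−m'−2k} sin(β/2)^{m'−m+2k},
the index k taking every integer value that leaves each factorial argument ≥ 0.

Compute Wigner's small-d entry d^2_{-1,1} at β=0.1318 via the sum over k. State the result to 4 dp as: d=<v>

d^2_{-1,1}(β=0.1318) via Wigner's sum:
c=cos(0.1318/2)=0.997829, s=sin(0.1318/2)=0.065852; N=√[1·6·6·1]=6.000000
Admissible k: 2..3 (factorial args all ≥0)
  k=2: (−1)^0·6.0000/(2)·0.9978^2·0.0659^2 = +0.012953
  k=3: (−1)^1·6.0000/(6)·0.9978^0·0.0659^4 = -0.000019
d^2_{-1,1}(0.1318) = +0.012953 -0.000019 = +0.012934

d=0.0129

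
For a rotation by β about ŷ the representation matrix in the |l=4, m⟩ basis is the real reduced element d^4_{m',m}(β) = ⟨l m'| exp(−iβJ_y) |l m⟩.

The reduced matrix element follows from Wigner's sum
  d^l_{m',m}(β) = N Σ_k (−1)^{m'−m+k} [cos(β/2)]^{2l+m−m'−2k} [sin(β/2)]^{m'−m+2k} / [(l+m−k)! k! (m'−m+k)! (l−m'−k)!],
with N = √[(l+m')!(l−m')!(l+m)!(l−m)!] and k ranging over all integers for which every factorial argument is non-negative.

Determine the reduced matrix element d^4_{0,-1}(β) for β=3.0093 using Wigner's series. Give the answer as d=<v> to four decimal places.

d^4_{0,-1}(β=3.0093) via Wigner's sum:
Half-angle: c=0.066098, s=0.997813. N=√(24·24·6·120)=643.987578
k∈{0,1,2,3} keeps every argument non-negative
  k=0: (−1)^1·643.9876/(144)·0.0661^7·0.9978^1 = -0.000000
  k=1: (−1)^2·643.9876/(24)·0.0661^5·0.9978^3 = +0.000034
  k=2: (−1)^3·643.9876/(24)·0.0661^3·0.9978^5 = -0.007664
  k=3: (−1)^4·643.9876/(144)·0.0661^1·0.9978^7 = +0.291104
d^4_{0,-1}(3.0093) = -0.000000 +0.000034 -0.007664 +0.291104 = +0.283473

d=0.2835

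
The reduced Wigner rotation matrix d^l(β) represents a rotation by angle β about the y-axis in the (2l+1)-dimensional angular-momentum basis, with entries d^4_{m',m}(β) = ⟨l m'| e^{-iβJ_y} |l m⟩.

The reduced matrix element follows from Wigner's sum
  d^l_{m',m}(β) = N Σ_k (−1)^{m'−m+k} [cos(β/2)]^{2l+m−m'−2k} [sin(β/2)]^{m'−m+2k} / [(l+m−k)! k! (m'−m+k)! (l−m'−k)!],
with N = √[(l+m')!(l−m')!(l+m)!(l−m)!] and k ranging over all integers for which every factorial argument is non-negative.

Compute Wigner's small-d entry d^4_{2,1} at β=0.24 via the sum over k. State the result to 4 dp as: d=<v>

d=-0.4481

d^4_{2,1}(β=0.24) via Wigner's sum:
c=cos(0.24/2)=0.992809, s=sin(0.24/2)=0.119712; N=√[720·2·120·6]=1018.233765
k∈{0,1,2} keeps every argument non-negative
  k=0: (−1)^1·1018.2338/(240)·0.9928^7·0.1197^1 = -0.482874
  k=1: (−1)^2·1018.2338/(48)·0.9928^5·0.1197^3 = +0.035103
  k=2: (−1)^3·1018.2338/(72)·0.9928^3·0.1197^5 = -0.000340
d^4_{2,1}(0.24) = -0.482874 +0.035103 -0.000340 = -0.448111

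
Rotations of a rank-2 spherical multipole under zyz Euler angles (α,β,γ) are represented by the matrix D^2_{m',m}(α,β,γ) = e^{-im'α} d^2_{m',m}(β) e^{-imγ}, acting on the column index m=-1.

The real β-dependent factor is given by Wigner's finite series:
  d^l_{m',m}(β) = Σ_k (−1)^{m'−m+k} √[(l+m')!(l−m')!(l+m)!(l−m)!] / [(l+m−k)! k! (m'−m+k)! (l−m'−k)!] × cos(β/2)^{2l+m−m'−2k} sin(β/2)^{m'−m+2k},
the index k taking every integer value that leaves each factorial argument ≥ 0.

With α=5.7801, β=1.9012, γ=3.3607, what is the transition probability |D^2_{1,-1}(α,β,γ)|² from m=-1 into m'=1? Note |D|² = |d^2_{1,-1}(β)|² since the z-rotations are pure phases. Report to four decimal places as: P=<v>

Split into d^2_{1,-1}(β=1.9012) × two z-phases.
c=cos(1.9012/2)=0.581195, s=sin(1.9012/2)=0.813764; N=√[6·1·1·6]=6.000000
The bounds max(0,m−m')=0 and min(l+m,l−m')=1 give 2 terms
  k=0: (−1)^2·6.0000/(2)·0.5812^2·0.8138^2 = +0.671061
  k=1: (−1)^3·6.0000/(6)·0.5812^0·0.8138^4 = -0.438525
d^2_{1,-1}(1.9012) = +0.671061 -0.438525 = +0.232536
|D^2_{1,-1}|² = |d^2_{1,-1}(β)|² = (+0.232536)² = 0.054073 (the z-rotation phases have unit modulus)

P=0.0541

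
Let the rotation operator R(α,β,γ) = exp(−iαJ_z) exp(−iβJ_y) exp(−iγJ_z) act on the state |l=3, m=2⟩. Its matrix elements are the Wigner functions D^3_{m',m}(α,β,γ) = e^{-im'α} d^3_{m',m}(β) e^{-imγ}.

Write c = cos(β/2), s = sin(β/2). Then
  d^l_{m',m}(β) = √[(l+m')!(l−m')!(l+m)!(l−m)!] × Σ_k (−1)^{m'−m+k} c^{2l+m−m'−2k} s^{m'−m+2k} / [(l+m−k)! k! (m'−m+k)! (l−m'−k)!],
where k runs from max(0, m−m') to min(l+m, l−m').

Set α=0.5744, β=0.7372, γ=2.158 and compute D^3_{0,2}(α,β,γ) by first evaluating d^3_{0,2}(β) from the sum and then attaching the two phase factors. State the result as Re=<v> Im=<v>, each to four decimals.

Re=-0.1769 Im=0.4226

Split into d^3_{0,2}(β=0.7372) × two z-phases.
c=cos(0.7372/2)=0.932833, s=sin(0.7372/2)=0.360310; N=√[6·6·120·1]=65.726707
Admissible k: 2..3 (factorial args all ≥0)
  k=2: (−1)^0·65.7267/(12)·0.9328^4·0.3603^2 = +0.538428
  k=3: (−1)^1·65.7267/(12)·0.9328^2·0.3603^4 = -0.080329
d^3_{0,2}(0.7372) = +0.538428 -0.080329 = +0.458099
Attach z-rotation phases: D = e^{-i(0)(0.5744)}·(+0.458099)·e^{-i(2)(2.158)} = -0.176867+0.422579i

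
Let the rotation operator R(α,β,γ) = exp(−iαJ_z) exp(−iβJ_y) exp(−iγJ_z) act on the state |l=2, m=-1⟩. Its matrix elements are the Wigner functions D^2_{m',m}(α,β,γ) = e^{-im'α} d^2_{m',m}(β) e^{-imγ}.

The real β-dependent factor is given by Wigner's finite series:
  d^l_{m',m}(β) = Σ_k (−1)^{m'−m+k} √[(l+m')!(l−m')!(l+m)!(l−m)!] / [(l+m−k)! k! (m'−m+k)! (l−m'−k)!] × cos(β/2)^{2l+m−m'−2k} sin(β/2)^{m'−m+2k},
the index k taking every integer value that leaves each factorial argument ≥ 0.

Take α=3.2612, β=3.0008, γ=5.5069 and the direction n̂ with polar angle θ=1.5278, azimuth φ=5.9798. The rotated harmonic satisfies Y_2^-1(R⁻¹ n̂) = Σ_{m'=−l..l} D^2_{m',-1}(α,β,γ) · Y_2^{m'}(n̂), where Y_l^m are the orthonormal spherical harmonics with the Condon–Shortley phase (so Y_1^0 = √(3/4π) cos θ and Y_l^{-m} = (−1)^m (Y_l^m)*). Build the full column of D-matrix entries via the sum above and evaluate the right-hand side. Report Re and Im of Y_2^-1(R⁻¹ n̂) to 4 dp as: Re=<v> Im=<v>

Need the full column D^2_{m',-1} for m'=−2..2 at α=3.2612, β=3.0008, γ=5.5069.
cos(β/2)=0.070338, sin(β/2)=0.997523
d^2_{-2,-1}: single k=1 term ⇒ +0.000694;  D = +0.000597-0.000355i
d^2_{-1,-1}: k∈[0..1] ⇒ +0.000024 -0.014769 = -0.014744;  D = +0.011678-0.009001i
d^2_{0,-1}: k∈[0..1] ⇒ -0.000850 +0.171016 = +0.170165;  D = +0.121417-0.119224i
d^2_{1,-1}: k∈[0..1] ⇒ +0.014769 -0.990130 = -0.975361;  D = +0.609427-0.761530i
d^2_{2,-1}: single k=0 term ⇒ -0.139634;  D = -0.073614+0.118653i
Y_2^{m'}(θ=1.5278,φ=5.9798) and Σ D·Y over m':
  (+0.0006-0.0004i)·(+0.3167+0.2199i)  (+0.0117-0.0090i)·(+0.0317+0.0099i)  (+0.1214-0.1192i)·(-0.3136+0.0000i)  (+0.6094-0.7615i)·(-0.0317+0.0099i)  (-0.0736+0.1187i)·(+0.3167-0.2199i)
Y_2^-1(R⁻¹ n̂) = -0.046333+0.121160i

Re=-0.0463 Im=0.1212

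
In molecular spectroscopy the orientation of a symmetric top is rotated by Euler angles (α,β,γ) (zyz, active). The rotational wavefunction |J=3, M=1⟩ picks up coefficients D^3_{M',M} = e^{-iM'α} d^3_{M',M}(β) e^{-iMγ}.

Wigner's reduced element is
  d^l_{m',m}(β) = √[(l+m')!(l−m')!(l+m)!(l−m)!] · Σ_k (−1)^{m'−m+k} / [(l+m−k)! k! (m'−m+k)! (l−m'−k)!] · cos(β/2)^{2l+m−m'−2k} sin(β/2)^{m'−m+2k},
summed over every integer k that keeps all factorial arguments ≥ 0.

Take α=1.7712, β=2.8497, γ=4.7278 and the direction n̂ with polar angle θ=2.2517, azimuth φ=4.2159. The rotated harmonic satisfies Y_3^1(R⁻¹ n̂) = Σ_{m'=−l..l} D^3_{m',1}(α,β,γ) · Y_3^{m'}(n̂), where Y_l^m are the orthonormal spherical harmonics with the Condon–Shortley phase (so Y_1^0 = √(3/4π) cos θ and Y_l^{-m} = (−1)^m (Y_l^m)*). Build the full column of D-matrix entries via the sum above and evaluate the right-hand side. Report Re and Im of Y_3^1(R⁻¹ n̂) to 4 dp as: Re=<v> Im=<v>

Need the full column D^3_{m',1} for m'=−3..3 at α=1.7712, β=2.8497, γ=4.7278.
cos(β/2)=0.145429, sin(β/2)=0.989369
d^3_{-3,1}: single k=4 term ⇒ +0.078484;  D = +0.065398+0.043391i
d^3_{-2,1}: k∈[3..4] ⇒ +0.018839 -0.435955 = -0.417116;  D = -0.156805+0.386520i
d^3_{-1,1}: k∈[2..4] ⇒ +0.002627 -0.162115 +0.937884 = +0.778396;  D = -0.765115-0.143178i
d^3_{0,1}: k∈[1..3] ⇒ +0.000223 -0.030955 +0.477564 = +0.446832;  D = +0.006886+0.446779i
d^3_{1,1}: k∈[0..2] ⇒ +0.000009 -0.003503 +0.121586 = +0.118093;  D = +0.115354-0.025289i
d^3_{2,1}: k∈[0..1] ⇒ -0.000204 +0.018839 = +0.018635;  D = -0.007534-0.017044i
d^3_{3,1}: single k=0 term ⇒ +0.001696;  D = -0.001383+0.000981i
Y_3^{m'}(θ=2.2517,φ=4.2159) and Σ D·Y over m':
  (+0.0654+0.0434i)·(+0.1951-0.0159i)  (-0.1568+0.3865i)·(+0.2121+0.3253i)  (-0.7651-0.1432i)·(-0.1174+0.2167i)  (+0.0069+0.4468i)·(+0.2393+0.0000i)  (+0.1154-0.0253i)·(+0.1174+0.2167i)  (-0.0075-0.0170i)·(+0.2121-0.3253i)  (-0.0014+0.0010i)·(-0.1951-0.0159i)
Y_3^1(R⁻¹ n̂) = -0.010931+0.017042i

Re=-0.0109 Im=0.0170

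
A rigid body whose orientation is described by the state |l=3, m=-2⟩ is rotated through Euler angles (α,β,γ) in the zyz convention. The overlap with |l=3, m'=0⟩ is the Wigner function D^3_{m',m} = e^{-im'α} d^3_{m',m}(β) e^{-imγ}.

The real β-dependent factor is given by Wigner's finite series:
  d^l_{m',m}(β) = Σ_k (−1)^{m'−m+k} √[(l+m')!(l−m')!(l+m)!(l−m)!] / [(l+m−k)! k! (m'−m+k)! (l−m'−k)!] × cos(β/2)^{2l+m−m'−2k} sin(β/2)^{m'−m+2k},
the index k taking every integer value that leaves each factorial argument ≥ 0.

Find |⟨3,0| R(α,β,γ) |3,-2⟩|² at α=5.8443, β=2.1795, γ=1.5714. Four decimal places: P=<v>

P=0.2777

First d^3_{0,-2}(β=2.1795), then the phase factors e^{-i(0)α} and e^{-i(-2)γ}:
Half-angle: c=0.462707, s=0.886511. N=√(6·6·1·120)=65.726707
k: max(0,(-2)−(0))=0 … min(3+(-2),3−(0))=1
  k=0: (−1)^2·65.7267/(12)·0.4627^4·0.8865^2 = +0.197312
  k=1: (−1)^3·65.7267/(12)·0.4627^2·0.8865^4 = -0.724286
d^3_{0,-2}(2.1795) = +0.197312 -0.724286 = -0.526974
|D^3_{0,-2}|² = |d^3_{0,-2}(β)|² = (-0.526974)² = 0.277701 (the z-rotation phases have unit modulus)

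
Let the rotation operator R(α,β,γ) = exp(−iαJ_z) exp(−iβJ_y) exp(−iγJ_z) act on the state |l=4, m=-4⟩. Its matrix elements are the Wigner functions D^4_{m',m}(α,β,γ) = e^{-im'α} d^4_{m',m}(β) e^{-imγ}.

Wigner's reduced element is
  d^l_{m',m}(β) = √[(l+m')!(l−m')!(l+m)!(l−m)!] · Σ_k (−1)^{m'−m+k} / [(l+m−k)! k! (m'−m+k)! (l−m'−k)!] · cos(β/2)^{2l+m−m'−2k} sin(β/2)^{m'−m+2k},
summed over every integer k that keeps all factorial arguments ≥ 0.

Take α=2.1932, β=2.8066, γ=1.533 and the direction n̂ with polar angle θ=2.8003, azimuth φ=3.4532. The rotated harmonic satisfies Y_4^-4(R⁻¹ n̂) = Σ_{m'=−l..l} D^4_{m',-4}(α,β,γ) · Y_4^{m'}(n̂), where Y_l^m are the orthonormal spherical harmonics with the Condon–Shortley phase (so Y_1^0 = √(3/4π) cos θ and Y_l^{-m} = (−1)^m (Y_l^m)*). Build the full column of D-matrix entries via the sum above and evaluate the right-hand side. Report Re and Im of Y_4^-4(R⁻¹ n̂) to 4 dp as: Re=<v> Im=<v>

Re=-0.0057 Im=0.0077

Need the full column D^4_{m',-4} for m'=−4..4 at α=2.1932, β=2.8066, γ=1.533.
cos(β/2)=0.166714, sin(β/2)=0.986005
d^4_{-4,-4}: single k=0 term ⇒ +0.000001;  D = -0.000000+0.000000i
d^4_{-3,-4}: single k=0 term ⇒ -0.000010;  D = -0.000010-0.000001i
d^4_{-2,-4}: single k=0 term ⇒ +0.000110;  D = -0.000051-0.000098i
d^4_{-1,-4}: single k=0 term ⇒ -0.000924;  D = +0.000419-0.000823i
d^4_{0,-4}: single k=0 term ⇒ +0.006109;  D = +0.006039-0.000920i
d^4_{1,-4}: single k=0 term ⇒ -0.032315;  D = +0.022579+0.023119i
d^4_{2,-4}: single k=0 term ⇒ +0.135145;  D = -0.023504+0.133085i
d^4_{3,-4}: single k=0 term ⇒ -0.427240;  D = -0.385152+0.184911i
d^4_{4,-4}: single k=0 term ⇒ +0.893375;  D = -0.783671-0.428928i
Y_4^{m'}(θ=2.8003,φ=3.4532) and Σ D·Y over m':
  (-0.0000+0.0000i)·(+0.0018-0.0053i)  (-0.0000-0.0000i)·(+0.0263-0.0356i)  (-0.0001-0.0001i)·(+0.1587-0.1141i)  (+0.0004-0.0008i)·(+0.4567-0.1471i)  (+0.0060-0.0009i)·(+0.4187+0.0000i)  (+0.0226+0.0231i)·(-0.4567-0.1471i)  (-0.0235+0.1331i)·(+0.1587+0.1141i)  (-0.3852+0.1849i)·(-0.0263-0.0356i)  (-0.7837-0.4289i)·(+0.0018+0.0053i)
Y_4^-4(R⁻¹ n̂) = -0.005678+0.007691i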